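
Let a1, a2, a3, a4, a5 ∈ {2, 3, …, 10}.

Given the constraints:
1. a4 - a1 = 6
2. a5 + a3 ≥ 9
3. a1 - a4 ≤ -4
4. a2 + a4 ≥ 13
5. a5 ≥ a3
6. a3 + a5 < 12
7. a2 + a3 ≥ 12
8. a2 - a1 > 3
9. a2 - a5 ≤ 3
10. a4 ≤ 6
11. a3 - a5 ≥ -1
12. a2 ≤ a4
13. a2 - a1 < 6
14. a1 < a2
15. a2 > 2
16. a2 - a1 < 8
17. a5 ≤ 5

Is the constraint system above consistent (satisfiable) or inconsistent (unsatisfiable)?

Unsatisfiable

From constraints 10 and 12: a2 ≤ a4 ≤ 6. From constraints 5 and 17: a3 ≤ a5 ≤ 5. Hence a2 + a3 ≤ 11. But constraint 7 requires a2 + a3 ≥ 12, and 12 > 11. Contradiction.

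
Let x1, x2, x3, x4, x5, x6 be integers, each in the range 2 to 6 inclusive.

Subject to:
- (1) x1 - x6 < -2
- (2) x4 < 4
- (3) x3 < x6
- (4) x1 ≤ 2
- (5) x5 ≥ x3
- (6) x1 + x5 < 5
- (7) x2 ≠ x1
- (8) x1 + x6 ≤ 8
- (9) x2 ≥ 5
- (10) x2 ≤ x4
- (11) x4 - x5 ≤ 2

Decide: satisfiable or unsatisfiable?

From constraints 9 and 10: x4 ≥ x2 and x2 ≥ 5, so x4 ≥ 5. From constraint 2: x4 ≤ 3. But 3 < 5, so no value of x4 works.

Unsatisfiable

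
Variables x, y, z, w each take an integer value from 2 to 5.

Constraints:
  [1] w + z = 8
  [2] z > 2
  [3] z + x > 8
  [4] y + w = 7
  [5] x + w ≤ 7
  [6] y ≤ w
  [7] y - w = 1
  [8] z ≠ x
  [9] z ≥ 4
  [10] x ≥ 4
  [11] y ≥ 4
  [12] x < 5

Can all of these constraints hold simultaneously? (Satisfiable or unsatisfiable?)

Unsatisfiable

From constraint 10: x ≥ 4. From constraints 6 and 11: w ≥ y ≥ 4. Hence x + w ≥ 8. But constraint 5 requires x + w ≤ 7, and 7 < 8. Contradiction.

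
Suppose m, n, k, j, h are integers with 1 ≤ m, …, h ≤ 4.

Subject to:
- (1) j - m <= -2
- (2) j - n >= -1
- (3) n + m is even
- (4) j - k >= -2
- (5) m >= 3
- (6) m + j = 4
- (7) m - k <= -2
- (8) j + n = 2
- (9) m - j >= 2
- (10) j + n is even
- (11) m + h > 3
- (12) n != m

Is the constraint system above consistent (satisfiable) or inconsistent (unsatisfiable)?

Constraints 1, 4, and 7 give j − k ≥ -2, k − m ≥ 2, m − j ≥ 2.
Adding all 3 inequalities: the left sides telescope to 0, and the right sides sum to (-2) + 2 + 2 = 2. So 0 ≥ 2, which is false.

Unsatisfiable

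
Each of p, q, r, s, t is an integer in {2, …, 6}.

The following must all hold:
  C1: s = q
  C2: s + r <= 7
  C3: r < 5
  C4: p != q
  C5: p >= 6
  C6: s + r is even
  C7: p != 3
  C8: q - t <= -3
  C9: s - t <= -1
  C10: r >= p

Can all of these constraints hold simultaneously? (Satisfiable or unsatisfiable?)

Unsatisfiable

From constraints 5 and 10: r ≥ p and p ≥ 6, so r ≥ 6. From constraint 3: r ≤ 4. But 4 < 6, so no value of r works.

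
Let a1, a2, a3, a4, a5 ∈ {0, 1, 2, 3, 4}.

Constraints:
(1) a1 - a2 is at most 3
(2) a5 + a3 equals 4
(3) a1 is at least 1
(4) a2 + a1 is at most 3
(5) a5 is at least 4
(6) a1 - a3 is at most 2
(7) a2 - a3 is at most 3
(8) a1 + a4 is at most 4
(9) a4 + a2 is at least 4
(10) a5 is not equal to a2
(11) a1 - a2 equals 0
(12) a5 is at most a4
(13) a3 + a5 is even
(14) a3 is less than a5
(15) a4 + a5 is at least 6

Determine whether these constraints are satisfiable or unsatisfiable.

Unsatisfiable

From constraint 3: a1 ≥ 1. From constraints 5 and 12: a4 ≥ a5 ≥ 4. Hence a1 + a4 ≥ 5. But constraint 8 requires a1 + a4 ≤ 4, and 4 < 5. Contradiction.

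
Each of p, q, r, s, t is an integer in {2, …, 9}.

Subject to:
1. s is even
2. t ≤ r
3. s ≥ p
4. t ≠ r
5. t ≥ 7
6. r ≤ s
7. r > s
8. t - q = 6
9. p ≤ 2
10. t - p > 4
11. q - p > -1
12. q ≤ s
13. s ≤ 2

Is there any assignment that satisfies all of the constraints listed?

From constraints 2 and 5: r ≥ t and t ≥ 7, so r ≥ 7. From constraints 6 and 13: r ≤ s and s ≤ 2, so r ≤ 2. But 2 < 7, so no value of r works.

Unsatisfiable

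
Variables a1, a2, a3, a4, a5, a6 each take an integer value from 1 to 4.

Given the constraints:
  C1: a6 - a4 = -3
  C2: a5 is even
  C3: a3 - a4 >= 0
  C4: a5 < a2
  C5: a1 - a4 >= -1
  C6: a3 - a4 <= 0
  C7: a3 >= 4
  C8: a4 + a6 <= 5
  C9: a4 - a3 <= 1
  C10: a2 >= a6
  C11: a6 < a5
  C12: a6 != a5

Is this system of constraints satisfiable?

Satisfiable

Setting (a1, a2, a3, a4, a5, a6) = (4, 4, 4, 4, 2, 1) satisfies everything: constraint 1: a6 - a4 = -3; constraint 3: a3 - a4 = 0, and the others follow.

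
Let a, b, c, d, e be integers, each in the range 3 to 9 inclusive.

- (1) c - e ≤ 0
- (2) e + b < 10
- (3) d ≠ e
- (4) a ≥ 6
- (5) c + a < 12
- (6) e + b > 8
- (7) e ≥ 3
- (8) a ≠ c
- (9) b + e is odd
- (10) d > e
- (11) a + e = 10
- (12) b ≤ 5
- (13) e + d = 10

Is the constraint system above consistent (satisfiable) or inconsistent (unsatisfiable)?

One satisfying assignment is a = 6, b = 5, c = 3, d = 6, e = 4.
For the less obvious constraints — constraint 1: c - e = -1; constraint 2: e + b = 9 — and the others hold by inspection.

Satisfiable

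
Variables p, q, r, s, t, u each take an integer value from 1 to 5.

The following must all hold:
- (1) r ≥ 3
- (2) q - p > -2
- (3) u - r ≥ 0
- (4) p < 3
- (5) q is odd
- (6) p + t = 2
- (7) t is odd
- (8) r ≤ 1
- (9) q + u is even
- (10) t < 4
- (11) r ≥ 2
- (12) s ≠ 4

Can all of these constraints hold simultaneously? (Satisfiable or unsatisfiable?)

Unsatisfiable

From constraint 1: r ≥ 3. From constraint 8: r ≤ 1. But 1 < 3, so no value of r works.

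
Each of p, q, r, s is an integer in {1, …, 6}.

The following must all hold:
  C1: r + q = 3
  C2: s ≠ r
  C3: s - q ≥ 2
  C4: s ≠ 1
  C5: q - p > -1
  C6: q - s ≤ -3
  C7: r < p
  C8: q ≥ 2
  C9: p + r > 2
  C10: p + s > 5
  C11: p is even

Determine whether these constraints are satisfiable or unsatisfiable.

Satisfiable

Take p = 2, q = 2, r = 1, s = 5. Then constraint 1: r + q = 3; constraint 3: s - q = 3; constraint 5: q - p = 0, and every other listed constraint is also met.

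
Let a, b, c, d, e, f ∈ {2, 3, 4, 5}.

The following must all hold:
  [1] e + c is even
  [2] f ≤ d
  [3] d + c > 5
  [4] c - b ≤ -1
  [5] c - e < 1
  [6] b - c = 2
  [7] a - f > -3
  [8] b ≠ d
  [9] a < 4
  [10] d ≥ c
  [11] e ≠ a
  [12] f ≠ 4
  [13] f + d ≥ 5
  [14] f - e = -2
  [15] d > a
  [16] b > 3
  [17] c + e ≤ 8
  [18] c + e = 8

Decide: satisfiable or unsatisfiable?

Take a = 2, b = 5, c = 3, d = 3, e = 5, f = 3. Then constraint 3: d + c = 6; constraint 4: c - b = -2; constraint 5: c - e = -2, and every other listed constraint is also met.

Satisfiable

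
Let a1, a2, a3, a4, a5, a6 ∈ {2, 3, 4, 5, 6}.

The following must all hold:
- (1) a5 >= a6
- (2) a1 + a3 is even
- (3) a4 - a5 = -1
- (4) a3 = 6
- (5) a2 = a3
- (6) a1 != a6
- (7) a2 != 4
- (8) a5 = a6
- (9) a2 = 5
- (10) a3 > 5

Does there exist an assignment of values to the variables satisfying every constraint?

Unsatisfiable

Constraint 9 fixes a2 = 5 and constraint 4 fixes a3 = 6, but constraint 5 requires a2 = a3. Since 5 ≠ 6, contradiction.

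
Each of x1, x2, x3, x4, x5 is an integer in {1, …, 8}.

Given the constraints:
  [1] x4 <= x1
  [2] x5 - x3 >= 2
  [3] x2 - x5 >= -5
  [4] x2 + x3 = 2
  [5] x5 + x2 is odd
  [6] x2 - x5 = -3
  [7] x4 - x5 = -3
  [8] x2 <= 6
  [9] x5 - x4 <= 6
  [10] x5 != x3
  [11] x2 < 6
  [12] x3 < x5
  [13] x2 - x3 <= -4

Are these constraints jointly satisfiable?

Constraints 2, 3, and 13 give x3 − x2 ≥ 4, x2 − x5 ≥ -5, x5 − x3 ≥ 2.
Adding all 3 inequalities: the left sides telescope to 0, and the right sides sum to 4 + (-5) + 2 = 1. So 0 ≥ 1, which is false.

Unsatisfiable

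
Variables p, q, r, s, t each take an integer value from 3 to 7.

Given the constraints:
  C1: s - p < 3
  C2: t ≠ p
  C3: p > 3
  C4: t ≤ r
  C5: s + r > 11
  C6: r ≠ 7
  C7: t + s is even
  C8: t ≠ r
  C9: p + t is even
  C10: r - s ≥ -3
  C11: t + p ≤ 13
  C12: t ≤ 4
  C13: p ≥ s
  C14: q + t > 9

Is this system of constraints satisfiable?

Satisfiable

One satisfying assignment is p = 7, q = 7, r = 6, s = 7, t = 3.
For the less obvious constraints — constraint 1: s - p = 0; constraint 5: s + r = 13 — and the others hold by inspection.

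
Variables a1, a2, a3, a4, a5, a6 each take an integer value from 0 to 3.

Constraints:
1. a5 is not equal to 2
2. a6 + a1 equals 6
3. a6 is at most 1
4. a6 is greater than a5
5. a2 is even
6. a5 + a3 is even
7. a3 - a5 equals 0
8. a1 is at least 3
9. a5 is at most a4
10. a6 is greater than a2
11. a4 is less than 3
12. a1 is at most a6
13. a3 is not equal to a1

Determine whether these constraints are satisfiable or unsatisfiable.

From constraint 8: a1 ≥ 3. From constraints 3 and 12: a1 ≤ a6 and a6 ≤ 1, so a1 ≤ 1. But 1 < 3, so no value of a1 works.

Unsatisfiable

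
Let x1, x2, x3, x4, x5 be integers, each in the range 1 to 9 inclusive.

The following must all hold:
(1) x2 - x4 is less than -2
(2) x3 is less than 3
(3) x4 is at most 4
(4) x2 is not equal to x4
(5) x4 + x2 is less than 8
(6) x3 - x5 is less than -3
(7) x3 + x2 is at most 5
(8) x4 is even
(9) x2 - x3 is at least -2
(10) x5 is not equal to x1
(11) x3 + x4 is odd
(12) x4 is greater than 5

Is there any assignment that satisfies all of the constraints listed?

From constraint 12: x4 ≥ 6. From constraint 3: x4 ≤ 4. But 4 < 6, so no value of x4 works.

Unsatisfiable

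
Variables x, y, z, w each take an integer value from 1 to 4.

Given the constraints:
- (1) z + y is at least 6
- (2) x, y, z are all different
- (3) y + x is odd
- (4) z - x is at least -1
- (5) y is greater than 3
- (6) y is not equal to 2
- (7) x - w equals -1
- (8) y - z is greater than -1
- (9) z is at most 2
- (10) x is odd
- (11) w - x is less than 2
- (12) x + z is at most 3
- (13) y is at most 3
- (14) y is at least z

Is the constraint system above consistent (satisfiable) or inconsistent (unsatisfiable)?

Unsatisfiable

From constraint 9: z ≤ 2. From constraint 13: y ≤ 3. Hence z + y ≤ 5. But constraint 1 requires z + y ≥ 6, and 6 > 5. Contradiction.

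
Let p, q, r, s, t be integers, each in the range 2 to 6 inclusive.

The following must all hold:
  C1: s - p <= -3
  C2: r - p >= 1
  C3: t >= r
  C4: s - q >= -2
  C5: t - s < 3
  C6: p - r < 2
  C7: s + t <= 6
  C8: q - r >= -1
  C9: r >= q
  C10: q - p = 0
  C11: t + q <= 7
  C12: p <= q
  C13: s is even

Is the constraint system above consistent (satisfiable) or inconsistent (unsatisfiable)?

Unsatisfiable

Constraints 1, 2, 4, and 8 give r − p ≥ 1, p − s ≥ 3, s − q ≥ -2, q − r ≥ -1.
Adding all 4 inequalities: the left sides telescope to 0, and the right sides sum to 1 + 3 + (-2) + (-1) = 1. So 0 ≥ 1, which is false.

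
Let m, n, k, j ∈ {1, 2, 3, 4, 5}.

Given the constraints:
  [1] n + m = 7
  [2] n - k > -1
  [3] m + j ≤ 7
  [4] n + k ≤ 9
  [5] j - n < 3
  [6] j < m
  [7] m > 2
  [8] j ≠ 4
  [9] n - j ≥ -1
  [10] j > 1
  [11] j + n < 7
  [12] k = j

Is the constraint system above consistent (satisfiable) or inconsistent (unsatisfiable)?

Try m = 4, n = 3, k = 3, j = 3.
Check constraint 1: n + m = 7; constraint 2: n - k = 0; constraint 3: m + j = 7. The remaining constraints are straightforward to verify.

Satisfiable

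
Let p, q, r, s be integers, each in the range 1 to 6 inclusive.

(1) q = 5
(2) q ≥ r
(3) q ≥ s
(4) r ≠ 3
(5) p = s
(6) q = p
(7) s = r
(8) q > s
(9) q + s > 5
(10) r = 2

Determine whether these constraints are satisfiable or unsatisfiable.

Unsatisfiable

Constraint 1 fixes q = 5 and constraint 10 fixes r = 2. Constraints 5, 6, and 7 give q = p = s = r, so q = r. But 5 ≠ 2 — contradiction.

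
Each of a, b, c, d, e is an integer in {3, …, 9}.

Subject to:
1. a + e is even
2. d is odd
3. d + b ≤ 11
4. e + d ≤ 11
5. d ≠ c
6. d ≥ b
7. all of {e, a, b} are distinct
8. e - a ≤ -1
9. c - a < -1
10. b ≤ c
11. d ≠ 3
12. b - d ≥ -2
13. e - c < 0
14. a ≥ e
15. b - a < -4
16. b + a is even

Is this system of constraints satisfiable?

Satisfiable

Try a = 9, b = 3, c = 6, d = 5, e = 5.
Check constraint 3: d + b = 8; constraint 4: e + d = 10; constraint 8: e - a = -4. The remaining constraints are straightforward to verify.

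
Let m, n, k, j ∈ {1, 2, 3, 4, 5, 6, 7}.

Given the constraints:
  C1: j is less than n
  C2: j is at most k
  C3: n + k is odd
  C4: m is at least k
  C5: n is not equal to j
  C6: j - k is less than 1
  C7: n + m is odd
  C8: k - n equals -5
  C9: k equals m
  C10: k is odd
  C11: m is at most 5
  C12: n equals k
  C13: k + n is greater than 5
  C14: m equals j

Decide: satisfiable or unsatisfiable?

From constraints 9, 12, and 14, n = k = m = j, so n = j. But constraint 5 says n ≠ j. Contradiction.

Unsatisfiable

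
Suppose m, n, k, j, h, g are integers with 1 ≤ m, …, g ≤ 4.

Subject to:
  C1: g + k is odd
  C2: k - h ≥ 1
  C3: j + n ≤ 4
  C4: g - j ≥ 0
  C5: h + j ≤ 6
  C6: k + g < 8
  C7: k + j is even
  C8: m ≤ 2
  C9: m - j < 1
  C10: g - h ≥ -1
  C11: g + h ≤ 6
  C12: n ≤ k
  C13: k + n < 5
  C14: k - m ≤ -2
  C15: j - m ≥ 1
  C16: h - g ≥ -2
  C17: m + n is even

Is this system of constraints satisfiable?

Unsatisfiable

Constraints 2, 4, 14, 15, and 16 give h − g ≥ -2, g − j ≥ 0, j − m ≥ 1, m − k ≥ 2, k − h ≥ 1.
Adding all 5 inequalities: the left sides telescope to 0, and the right sides sum to (-2) + 0 + 1 + 2 + 1 = 2. So 0 ≥ 2, which is false.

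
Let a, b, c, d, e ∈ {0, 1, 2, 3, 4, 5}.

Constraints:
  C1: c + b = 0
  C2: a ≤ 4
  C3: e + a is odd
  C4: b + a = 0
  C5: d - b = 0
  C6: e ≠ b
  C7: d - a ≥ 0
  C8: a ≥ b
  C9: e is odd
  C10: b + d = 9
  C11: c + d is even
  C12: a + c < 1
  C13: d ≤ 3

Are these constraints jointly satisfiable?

From constraints 2 and 8: b ≤ a ≤ 4. From constraint 13: d ≤ 3. Hence b + d ≤ 7. But constraint 10 requires b + d = 9, and 9 > 7. Contradiction.

Unsatisfiable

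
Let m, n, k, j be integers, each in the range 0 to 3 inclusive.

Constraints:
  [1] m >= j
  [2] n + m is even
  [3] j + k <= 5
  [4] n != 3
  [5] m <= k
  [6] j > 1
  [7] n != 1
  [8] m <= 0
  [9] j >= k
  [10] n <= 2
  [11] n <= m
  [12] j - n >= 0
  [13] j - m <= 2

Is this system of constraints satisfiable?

Unsatisfiable

From constraint 6: j ≥ 2. From constraints 1 and 8: j ≤ m and m ≤ 0, so j ≤ 0. But 0 < 2, so no value of j works.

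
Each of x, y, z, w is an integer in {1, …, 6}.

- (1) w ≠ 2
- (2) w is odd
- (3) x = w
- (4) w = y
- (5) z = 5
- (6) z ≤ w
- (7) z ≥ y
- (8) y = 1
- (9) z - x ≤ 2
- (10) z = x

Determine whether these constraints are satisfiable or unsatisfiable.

Unsatisfiable

Constraint 5 fixes z = 5 and constraint 8 fixes y = 1. Constraints 3, 4, and 10 give z = x = w = y, so z = y. But 5 ≠ 1 — contradiction.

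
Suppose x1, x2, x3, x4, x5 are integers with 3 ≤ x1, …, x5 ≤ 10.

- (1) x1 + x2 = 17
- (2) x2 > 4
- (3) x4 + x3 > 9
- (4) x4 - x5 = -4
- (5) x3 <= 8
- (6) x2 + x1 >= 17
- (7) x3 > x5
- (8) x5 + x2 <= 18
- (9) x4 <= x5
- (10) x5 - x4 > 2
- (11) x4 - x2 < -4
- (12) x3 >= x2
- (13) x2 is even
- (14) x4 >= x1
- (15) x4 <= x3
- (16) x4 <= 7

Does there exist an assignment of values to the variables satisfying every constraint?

From constraints 5 and 12: x2 ≤ x3 ≤ 8. From constraints 14 and 16: x1 ≤ x4 ≤ 7. Hence x2 + x1 ≤ 15. But constraint 6 requires x2 + x1 ≥ 17, and 17 > 15. Contradiction.

Unsatisfiable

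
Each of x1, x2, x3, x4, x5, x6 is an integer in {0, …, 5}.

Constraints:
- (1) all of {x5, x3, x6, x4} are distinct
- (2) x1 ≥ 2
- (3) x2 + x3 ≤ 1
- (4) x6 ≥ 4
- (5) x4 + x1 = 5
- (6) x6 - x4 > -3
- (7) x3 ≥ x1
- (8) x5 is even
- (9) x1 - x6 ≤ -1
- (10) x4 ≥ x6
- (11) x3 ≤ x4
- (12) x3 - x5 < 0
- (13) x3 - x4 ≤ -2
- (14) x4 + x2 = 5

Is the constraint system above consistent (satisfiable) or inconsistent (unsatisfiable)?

Unsatisfiable

From constraints 4 and 10: x4 ≥ x6 ≥ 4. From constraint 2: x1 ≥ 2. Hence x4 + x1 ≥ 6. But constraint 5 requires x4 + x1 = 5, and 5 < 6. Contradiction.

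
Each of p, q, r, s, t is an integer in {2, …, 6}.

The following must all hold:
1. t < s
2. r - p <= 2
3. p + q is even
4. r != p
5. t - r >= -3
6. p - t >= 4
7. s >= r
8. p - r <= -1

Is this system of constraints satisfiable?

Constraints 5, 6, and 8 give t − r ≥ -3, r − p ≥ 1, p − t ≥ 4.
Adding all 3 inequalities: the left sides telescope to 0, and the right sides sum to (-3) + 1 + 4 = 2. So 0 ≥ 2, which is false.

Unsatisfiable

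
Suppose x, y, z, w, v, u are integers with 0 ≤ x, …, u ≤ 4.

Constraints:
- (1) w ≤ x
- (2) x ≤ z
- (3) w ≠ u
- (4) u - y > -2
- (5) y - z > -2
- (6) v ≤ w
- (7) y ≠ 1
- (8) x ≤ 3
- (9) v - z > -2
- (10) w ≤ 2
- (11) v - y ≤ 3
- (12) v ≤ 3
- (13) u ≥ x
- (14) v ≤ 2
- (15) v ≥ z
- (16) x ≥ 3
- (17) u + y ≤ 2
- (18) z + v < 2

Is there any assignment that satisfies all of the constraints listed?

From constraints 2 and 16: z ≥ x and x ≥ 3, so z ≥ 3. From constraints 14 and 15: z ≤ v and v ≤ 2, so z ≤ 2. But 2 < 3, so no value of z works.

Unsatisfiable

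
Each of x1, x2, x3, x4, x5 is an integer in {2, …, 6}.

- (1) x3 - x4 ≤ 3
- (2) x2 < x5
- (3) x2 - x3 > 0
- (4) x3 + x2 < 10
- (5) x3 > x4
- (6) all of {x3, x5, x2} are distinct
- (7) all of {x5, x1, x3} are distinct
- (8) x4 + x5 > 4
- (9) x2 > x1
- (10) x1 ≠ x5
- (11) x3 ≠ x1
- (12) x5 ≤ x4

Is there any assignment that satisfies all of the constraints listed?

Constraints 2, 3, 5, and 12 give x5 ≤ x4, x4 < x3, x3 < x2, x2 < x5. Chaining: x5 ≤ x4 < x3 < x2 < x5, which forces x5 < x5 — impossible.

Unsatisfiable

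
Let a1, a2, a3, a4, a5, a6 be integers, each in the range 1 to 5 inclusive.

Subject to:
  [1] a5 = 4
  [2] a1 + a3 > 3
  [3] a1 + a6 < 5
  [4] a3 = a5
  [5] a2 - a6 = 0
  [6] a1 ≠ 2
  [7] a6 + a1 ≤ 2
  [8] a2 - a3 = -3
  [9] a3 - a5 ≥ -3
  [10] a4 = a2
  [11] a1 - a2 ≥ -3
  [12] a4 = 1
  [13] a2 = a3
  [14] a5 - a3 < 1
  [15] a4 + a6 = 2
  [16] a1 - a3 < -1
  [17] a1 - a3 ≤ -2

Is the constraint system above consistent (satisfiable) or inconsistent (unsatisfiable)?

Unsatisfiable

Constraint 12 fixes a4 = 1 and constraint 1 fixes a5 = 4. Constraints 4, 10, and 13 give a4 = a2 = a3 = a5, so a4 = a5. But 1 ≠ 4 — contradiction.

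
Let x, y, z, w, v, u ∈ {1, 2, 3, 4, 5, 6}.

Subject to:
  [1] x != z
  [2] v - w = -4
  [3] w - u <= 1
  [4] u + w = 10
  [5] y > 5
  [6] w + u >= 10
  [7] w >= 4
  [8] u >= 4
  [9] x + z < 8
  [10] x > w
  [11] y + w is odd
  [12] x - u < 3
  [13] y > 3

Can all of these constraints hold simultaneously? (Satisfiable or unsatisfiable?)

Setting (x, y, z, w, v, u) = (6, 6, 1, 5, 1, 5) satisfies everything: constraint 2: v - w = -4; constraint 3: w - u = 0; constraint 4: u + w = 10, and the others follow.

Satisfiable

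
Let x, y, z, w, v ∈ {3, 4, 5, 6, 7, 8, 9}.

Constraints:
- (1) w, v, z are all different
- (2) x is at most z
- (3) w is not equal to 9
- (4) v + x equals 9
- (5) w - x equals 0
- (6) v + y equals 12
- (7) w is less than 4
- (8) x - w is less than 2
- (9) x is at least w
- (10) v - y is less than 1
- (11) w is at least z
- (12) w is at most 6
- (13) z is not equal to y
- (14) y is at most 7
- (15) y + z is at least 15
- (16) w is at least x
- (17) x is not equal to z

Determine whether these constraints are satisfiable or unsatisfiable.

Unsatisfiable

From constraint 14: y ≤ 7. From constraints 11 and 12: z ≤ w ≤ 6. Hence y + z ≤ 13. But constraint 15 requires y + z ≥ 15, and 15 > 13. Contradiction.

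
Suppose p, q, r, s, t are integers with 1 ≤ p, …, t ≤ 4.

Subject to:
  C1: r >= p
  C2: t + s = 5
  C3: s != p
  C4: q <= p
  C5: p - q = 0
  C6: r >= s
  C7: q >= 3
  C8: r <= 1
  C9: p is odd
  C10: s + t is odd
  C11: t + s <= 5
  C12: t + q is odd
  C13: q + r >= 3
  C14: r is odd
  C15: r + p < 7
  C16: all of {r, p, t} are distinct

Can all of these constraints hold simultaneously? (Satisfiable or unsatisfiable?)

From constraints 4 and 7: p ≥ q and q ≥ 3, so p ≥ 3. From constraints 1 and 8: p ≤ r and r ≤ 1, so p ≤ 1. But 1 < 3, so no value of p works.

Unsatisfiable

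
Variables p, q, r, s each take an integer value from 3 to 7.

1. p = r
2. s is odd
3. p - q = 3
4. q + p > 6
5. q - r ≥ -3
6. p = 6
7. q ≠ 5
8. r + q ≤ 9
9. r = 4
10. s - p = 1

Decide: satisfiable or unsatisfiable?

Unsatisfiable

Constraint 6 fixes p = 6 and constraint 9 fixes r = 4, but constraint 1 requires p = r. Since 6 ≠ 4, contradiction.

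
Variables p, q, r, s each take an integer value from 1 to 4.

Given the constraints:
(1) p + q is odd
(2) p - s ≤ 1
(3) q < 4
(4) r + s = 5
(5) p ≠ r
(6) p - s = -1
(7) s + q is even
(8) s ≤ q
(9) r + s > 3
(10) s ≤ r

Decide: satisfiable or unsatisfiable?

Take p = 1, q = 2, r = 3, s = 2. Then constraint 2: p - s = -1; constraint 4: r + s = 5, and every other listed constraint is also met.

Satisfiable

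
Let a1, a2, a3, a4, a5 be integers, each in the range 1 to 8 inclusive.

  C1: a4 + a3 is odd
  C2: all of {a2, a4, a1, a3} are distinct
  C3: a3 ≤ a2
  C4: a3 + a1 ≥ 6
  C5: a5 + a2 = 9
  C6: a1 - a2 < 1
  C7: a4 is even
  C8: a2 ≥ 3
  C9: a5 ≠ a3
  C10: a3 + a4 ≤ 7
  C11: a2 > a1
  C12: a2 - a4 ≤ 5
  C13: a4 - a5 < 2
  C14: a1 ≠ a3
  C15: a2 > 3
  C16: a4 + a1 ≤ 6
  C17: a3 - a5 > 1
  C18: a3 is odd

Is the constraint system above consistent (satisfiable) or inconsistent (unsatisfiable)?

Satisfiable

Try a1 = 4, a2 = 6, a3 = 5, a4 = 2, a5 = 3.
Check constraint 4: a3 + a1 = 9; constraint 5: a5 + a2 = 9. The remaining constraints are straightforward to verify.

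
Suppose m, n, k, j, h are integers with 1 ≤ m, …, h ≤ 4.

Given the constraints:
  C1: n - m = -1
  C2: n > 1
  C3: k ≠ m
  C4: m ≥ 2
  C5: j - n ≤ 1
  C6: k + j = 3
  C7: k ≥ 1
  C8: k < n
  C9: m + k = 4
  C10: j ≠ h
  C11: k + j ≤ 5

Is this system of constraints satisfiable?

Satisfiable

The assignment m = 3, n = 2, k = 1, j = 2, h = 1 works:
  constraint 1 holds since n - m = -1.
  constraint 5 holds since j - n = 0.
The rest check out directly.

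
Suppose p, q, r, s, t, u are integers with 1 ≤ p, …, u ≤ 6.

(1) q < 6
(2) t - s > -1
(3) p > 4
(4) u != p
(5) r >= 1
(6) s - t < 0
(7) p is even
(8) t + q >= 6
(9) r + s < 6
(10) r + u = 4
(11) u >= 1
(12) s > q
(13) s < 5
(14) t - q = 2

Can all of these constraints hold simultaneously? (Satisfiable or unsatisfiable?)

Satisfiable

Take p = 6, q = 2, r = 2, s = 3, t = 4, u = 2. Then constraint 2: t - s = 1; constraint 6: s - t = -1, and every other listed constraint is also met.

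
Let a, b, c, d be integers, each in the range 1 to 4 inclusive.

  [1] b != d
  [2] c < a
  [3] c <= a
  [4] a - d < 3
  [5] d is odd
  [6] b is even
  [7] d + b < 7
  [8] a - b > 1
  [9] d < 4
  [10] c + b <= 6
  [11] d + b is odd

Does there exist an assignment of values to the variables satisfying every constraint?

Take a = 4, b = 2, c = 1, d = 3. Then constraint 4: a - d = 1; constraint 7: d + b = 5; constraint 8: a - b = 2, and every other listed constraint is also met.

Satisfiable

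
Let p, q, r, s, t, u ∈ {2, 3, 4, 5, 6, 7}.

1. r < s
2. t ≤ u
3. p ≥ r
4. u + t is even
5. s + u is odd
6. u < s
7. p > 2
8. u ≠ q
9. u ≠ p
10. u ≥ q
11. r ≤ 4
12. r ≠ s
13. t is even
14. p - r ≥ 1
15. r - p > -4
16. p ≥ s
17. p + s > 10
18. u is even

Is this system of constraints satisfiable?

Satisfiable

One satisfying assignment is p = 6, q = 3, r = 3, s = 5, t = 2, u = 4.
For the less obvious constraints — constraint 14: p - r = 3; constraint 15: r - p = -3; constraint 17: p + s = 11 — and the others hold by inspection.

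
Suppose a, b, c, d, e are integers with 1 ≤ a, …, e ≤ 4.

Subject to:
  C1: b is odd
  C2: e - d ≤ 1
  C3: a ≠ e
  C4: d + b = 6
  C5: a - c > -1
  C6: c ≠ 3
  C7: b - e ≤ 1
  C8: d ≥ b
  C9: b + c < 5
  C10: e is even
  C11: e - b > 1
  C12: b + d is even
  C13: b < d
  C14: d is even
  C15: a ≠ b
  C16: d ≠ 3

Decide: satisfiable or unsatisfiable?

Unsatisfiable

Constraint 1 makes b odd and constraint 14 makes d even, so b + d must be odd. Constraint 12 says b + d is even — contradiction.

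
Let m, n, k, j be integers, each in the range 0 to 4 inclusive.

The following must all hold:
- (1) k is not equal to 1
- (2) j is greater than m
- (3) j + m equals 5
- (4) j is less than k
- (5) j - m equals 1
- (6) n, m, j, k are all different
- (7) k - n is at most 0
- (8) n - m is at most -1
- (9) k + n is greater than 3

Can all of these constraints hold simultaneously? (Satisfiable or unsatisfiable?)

Constraints 2, 4, 7, and 8 give m < j, j < k, k ≤ n, n < m. Chaining: m < j < k ≤ n < m, which forces m < m — impossible.

Unsatisfiable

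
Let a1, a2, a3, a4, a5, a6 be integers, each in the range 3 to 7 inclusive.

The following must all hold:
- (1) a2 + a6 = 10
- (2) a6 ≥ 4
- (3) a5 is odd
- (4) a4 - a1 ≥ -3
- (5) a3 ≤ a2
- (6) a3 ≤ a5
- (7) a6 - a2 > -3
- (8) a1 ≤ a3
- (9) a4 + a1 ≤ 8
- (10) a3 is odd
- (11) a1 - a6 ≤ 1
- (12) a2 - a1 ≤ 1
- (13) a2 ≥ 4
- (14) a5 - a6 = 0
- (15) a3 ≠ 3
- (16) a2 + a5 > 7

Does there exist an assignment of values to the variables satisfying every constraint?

Try a1 = 4, a2 = 5, a3 = 5, a4 = 3, a5 = 5, a6 = 5.
Check constraint 1: a2 + a6 = 10; constraint 4: a4 - a1 = -1; constraint 7: a6 - a2 = 0. The remaining constraints are straightforward to verify.

Satisfiable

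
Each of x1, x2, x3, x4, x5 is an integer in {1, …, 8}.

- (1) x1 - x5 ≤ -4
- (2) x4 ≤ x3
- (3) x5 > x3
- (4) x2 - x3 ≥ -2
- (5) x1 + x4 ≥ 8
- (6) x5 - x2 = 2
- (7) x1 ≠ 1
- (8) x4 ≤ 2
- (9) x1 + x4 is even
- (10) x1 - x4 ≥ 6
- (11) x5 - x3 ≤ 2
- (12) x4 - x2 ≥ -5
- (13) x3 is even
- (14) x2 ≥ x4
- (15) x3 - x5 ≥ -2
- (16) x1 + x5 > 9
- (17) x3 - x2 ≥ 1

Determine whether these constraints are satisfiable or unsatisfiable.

Constraints 1, 4, 10, 12, and 15 give x2 − x3 ≥ -2, x3 − x5 ≥ -2, x5 − x1 ≥ 4, x1 − x4 ≥ 6, x4 − x2 ≥ -5.
Adding all 5 inequalities: the left sides telescope to 0, and the right sides sum to (-2) + (-2) + 4 + 6 + (-5) = 1. So 0 ≥ 1, which is false.

Unsatisfiable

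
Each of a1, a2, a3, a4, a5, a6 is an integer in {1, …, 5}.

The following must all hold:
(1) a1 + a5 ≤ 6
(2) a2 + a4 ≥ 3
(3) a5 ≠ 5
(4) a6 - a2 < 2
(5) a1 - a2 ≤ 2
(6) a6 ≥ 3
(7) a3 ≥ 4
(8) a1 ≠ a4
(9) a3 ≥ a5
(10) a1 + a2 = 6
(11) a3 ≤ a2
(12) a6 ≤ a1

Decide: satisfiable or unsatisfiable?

From constraints 6 and 12: a1 ≥ a6 ≥ 3. From constraints 7 and 11: a2 ≥ a3 ≥ 4. Hence a1 + a2 ≥ 7. But constraint 10 requires a1 + a2 = 6, and 6 < 7. Contradiction.

Unsatisfiable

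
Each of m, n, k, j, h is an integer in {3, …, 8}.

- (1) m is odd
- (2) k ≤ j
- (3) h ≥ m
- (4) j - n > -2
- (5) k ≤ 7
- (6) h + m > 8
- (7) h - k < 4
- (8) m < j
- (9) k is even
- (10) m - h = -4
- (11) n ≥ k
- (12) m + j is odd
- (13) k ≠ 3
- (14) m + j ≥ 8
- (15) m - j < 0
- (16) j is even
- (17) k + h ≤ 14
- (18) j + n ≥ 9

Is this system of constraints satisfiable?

Setting (m, n, k, j, h) = (3, 5, 4, 6, 7) satisfies everything: constraint 4: j - n = 1; constraint 6: h + m = 10; constraint 7: h - k = 3, and the others follow.

Satisfiable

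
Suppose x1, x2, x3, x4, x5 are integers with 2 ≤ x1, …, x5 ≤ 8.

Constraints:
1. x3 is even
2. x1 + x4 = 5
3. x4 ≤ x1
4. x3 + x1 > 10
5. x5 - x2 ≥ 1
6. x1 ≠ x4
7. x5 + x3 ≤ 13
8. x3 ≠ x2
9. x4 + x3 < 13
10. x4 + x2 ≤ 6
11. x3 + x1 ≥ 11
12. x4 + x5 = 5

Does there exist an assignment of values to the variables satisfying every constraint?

Take x1 = 3, x2 = 2, x3 = 8, x4 = 2, x5 = 3. Then constraint 2: x1 + x4 = 5; constraint 4: x3 + x1 = 11, and every other listed constraint is also met.

Satisfiable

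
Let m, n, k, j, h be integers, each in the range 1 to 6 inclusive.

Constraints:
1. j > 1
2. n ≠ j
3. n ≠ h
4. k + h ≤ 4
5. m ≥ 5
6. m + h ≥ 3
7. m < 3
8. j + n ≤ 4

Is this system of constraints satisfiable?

From constraint 5: m ≥ 5. From constraint 7: m ≤ 2. But 2 < 5, so no value of m works.

Unsatisfiable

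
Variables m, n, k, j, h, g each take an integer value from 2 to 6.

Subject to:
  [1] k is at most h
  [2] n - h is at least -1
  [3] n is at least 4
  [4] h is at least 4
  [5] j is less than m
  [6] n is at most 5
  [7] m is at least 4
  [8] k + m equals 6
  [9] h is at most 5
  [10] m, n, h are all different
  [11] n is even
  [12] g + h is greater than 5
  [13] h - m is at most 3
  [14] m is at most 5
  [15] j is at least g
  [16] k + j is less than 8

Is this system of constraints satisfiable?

Unsatisfiable

Constraints 3, 4, 6, 7, 9, and 14 confine each of m, n, h to the 2 values {4, 5}.
Constraint 10 requires all 3 of them to be distinct, but only 2 values are available — impossible by the pigeonhole principle.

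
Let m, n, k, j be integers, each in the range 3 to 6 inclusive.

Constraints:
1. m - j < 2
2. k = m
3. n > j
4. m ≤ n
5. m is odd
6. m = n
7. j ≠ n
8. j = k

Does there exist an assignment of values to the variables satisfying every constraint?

From constraints 2, 6, and 8, j = k = m = n, so j = n. But constraint 7 says j ≠ n. Contradiction.

Unsatisfiable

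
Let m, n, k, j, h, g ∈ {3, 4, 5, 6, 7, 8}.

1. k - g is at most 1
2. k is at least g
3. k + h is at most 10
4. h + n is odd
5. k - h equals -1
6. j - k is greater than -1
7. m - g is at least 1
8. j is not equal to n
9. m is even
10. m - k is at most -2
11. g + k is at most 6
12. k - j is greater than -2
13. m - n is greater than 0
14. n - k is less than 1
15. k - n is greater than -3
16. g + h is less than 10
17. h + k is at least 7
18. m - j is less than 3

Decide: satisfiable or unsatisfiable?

Constraints 1, 7, and 10 give k − m ≥ 2, m − g ≥ 1, g − k ≥ -1.
Adding all 3 inequalities: the left sides telescope to 0, and the right sides sum to 2 + 1 + (-1) = 2. So 0 ≥ 2, which is false.

Unsatisfiable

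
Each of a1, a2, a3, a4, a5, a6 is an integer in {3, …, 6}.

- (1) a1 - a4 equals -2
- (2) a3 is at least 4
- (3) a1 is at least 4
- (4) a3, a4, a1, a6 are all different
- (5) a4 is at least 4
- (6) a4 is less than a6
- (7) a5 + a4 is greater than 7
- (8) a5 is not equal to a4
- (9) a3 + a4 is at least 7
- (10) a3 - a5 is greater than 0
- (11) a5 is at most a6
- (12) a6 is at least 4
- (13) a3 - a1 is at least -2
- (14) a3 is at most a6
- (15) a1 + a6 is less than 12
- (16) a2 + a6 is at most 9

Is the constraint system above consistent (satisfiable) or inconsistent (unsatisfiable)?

Constraints 2, 3, 5, and 12 confine each of a3, a4, a1, a6 to the 3 values {4, …, 6} (the domain already gives each ≤ 6).
Constraint 4 requires all 4 of them to be distinct, but only 3 values are available — impossible by the pigeonhole principle.

Unsatisfiable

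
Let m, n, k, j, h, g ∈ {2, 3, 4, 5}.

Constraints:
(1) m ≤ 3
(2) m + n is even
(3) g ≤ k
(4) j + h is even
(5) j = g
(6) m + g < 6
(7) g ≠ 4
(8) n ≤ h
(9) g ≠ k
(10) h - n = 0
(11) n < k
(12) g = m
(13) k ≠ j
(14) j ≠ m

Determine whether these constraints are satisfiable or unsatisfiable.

Unsatisfiable

From constraints 5 and 12, j = g = m, so j = m. But constraint 14 says j ≠ m. Contradiction.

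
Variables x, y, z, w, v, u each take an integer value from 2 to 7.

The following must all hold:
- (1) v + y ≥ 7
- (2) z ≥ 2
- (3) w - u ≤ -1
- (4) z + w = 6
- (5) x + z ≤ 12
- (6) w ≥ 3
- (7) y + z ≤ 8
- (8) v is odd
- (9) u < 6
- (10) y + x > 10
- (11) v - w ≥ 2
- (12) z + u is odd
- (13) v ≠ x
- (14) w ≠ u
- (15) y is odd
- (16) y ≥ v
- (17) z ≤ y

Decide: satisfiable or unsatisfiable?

Try x = 6, y = 5, z = 3, w = 3, v = 5, u = 4.
Check constraint 1: v + y = 10; constraint 3: w - u = -1; constraint 4: z + w = 6. The remaining constraints are straightforward to verify.

Satisfiable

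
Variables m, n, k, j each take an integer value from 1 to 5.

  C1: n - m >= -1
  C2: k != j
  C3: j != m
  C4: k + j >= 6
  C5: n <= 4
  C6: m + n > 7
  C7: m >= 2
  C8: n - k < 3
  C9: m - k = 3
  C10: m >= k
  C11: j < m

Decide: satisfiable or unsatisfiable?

Satisfiable

One satisfying assignment is m = 5, n = 4, k = 2, j = 4.
For the less obvious constraints — constraint 1: n - m = -1; constraint 4: k + j = 6; constraint 6: m + n = 9 — and the others hold by inspection.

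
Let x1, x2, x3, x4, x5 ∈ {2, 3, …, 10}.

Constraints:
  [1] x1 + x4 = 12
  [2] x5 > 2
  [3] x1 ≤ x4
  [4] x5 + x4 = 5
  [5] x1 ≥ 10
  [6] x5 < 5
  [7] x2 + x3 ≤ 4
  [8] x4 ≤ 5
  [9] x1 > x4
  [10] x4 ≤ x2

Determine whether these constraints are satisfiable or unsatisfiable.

Unsatisfiable

From constraint 5: x1 ≥ 10. From constraints 3 and 8: x1 ≤ x4 and x4 ≤ 5, so x1 ≤ 5. But 5 < 10, so no value of x1 works.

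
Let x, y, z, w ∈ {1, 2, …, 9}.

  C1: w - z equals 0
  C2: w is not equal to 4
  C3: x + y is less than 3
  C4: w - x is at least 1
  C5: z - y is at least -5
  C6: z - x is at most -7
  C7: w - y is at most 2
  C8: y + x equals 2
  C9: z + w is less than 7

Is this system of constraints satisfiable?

Unsatisfiable

Constraints 4, 5, 6, and 7 give y − w ≥ -2, w − x ≥ 1, x − z ≥ 7, z − y ≥ -5.
Adding all 4 inequalities: the left sides telescope to 0, and the right sides sum to (-2) + 1 + 7 + (-5) = 1. So 0 ≥ 1, which is false.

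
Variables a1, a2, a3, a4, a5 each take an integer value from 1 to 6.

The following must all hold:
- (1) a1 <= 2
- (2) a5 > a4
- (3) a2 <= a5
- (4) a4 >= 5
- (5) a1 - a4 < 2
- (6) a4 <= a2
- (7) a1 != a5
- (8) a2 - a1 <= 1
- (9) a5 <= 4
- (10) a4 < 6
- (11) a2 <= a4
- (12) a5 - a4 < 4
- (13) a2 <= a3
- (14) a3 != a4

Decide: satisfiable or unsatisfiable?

Unsatisfiable

From constraints 4 and 6: a2 ≥ a4 and a4 ≥ 5, so a2 ≥ 5. From constraints 3 and 9: a2 ≤ a5 and a5 ≤ 4, so a2 ≤ 4. But 4 < 5, so no value of a2 works.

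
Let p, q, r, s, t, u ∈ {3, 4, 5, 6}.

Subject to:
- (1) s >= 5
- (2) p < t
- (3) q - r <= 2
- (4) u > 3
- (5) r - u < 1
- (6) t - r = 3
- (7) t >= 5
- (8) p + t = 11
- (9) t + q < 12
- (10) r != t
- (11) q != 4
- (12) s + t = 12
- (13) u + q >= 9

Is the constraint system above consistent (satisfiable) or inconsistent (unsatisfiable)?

Setting (p, q, r, s, t, u) = (5, 5, 3, 6, 6, 5) satisfies everything: constraint 3: q - r = 2; constraint 5: r - u = -2; constraint 6: t - r = 3, and the others follow.

Satisfiable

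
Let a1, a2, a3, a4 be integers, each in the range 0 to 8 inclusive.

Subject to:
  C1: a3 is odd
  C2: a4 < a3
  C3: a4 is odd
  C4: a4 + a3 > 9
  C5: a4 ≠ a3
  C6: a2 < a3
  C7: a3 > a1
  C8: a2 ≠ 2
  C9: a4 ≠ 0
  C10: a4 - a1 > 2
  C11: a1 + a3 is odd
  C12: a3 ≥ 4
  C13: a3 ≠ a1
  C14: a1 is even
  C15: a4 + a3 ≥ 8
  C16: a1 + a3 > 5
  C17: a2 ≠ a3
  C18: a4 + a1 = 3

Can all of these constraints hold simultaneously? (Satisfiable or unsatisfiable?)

Satisfiable

Take a1 = 0, a2 = 0, a3 = 7, a4 = 3. Then constraint 4: a4 + a3 = 10; constraint 10: a4 - a1 = 3, and every other listed constraint is also met.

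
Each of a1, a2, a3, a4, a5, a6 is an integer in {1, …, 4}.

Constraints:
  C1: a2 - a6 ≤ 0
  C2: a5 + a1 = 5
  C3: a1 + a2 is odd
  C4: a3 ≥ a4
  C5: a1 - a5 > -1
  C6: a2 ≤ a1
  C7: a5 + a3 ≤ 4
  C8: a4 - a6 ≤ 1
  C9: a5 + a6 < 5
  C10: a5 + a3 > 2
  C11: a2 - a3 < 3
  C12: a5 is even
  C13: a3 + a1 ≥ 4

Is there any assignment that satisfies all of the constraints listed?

Satisfiable

One satisfying assignment is a1 = 3, a2 = 2, a3 = 2, a4 = 2, a5 = 2, a6 = 2.
For the less obvious constraints — constraint 1: a2 - a6 = 0; constraint 2: a5 + a1 = 5; constraint 5: a1 - a5 = 1 — and the others hold by inspection.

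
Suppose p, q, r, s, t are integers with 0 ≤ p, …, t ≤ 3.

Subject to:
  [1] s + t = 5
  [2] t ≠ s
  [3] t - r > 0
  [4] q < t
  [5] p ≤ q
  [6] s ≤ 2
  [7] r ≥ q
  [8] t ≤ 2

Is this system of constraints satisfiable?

Unsatisfiable

From constraint 6: s ≤ 2. From constraint 8: t ≤ 2. Hence s + t ≤ 4. But constraint 1 requires s + t = 5, and 5 > 4. Contradiction.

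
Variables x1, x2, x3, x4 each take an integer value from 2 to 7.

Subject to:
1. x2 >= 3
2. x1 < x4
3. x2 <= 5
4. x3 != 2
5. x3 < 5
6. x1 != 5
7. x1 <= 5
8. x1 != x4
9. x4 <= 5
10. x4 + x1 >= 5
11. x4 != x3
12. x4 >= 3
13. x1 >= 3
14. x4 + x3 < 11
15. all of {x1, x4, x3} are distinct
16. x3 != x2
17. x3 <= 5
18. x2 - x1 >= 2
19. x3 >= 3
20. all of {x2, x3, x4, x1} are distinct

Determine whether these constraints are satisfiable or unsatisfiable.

Unsatisfiable

Constraints 1, 3, 7, 9, 12, 13, 17, and 19 confine each of x2, x3, x4, x1 to the 3 values {3, …, 5}.
Constraint 20 requires all 4 of them to be distinct, but only 3 values are available — impossible by the pigeonhole principle.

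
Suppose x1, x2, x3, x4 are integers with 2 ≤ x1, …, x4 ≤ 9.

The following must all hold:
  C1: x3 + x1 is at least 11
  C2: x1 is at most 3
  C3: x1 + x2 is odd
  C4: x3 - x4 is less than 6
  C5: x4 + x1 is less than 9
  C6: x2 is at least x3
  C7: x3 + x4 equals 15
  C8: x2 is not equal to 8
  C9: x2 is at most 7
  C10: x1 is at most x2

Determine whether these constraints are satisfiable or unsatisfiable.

From constraints 6 and 9: x3 ≤ x2 ≤ 7. From constraint 2: x1 ≤ 3. Hence x3 + x1 ≤ 10. But constraint 1 requires x3 + x1 ≥ 11, and 11 > 10. Contradiction.

Unsatisfiable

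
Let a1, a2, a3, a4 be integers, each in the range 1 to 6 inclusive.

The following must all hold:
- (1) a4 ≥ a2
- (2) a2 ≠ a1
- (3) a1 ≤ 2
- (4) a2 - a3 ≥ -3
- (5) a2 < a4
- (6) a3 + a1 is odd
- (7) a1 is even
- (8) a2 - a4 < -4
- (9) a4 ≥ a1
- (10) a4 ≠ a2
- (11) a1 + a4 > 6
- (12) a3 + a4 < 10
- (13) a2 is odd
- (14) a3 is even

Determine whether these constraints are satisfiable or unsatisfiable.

Unsatisfiable

Constraint 14 makes a3 even and constraint 7 makes a1 even, so a3 + a1 must be even. Constraint 6 says a3 + a1 is odd — contradiction.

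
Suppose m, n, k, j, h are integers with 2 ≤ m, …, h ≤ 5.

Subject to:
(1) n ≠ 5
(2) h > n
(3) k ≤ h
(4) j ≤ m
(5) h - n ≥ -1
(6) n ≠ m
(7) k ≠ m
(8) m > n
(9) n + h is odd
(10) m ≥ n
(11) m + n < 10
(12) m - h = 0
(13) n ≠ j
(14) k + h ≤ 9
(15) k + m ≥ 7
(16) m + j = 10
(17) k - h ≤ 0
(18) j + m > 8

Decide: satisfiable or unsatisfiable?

Satisfiable

Try m = 5, n = 4, k = 4, j = 5, h = 5.
Check constraint 5: h - n = 1; constraint 11: m + n = 9; constraint 12: m - h = 0. The remaining constraints are straightforward to verify.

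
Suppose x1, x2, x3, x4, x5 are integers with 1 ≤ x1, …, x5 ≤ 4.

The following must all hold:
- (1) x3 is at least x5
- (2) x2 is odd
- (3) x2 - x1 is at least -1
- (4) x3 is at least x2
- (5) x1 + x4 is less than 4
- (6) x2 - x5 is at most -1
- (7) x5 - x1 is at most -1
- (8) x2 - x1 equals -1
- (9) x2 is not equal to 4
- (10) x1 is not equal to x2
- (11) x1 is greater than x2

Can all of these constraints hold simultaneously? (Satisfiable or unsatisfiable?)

Unsatisfiable

Constraints 3, 6, and 7 give x2 − x1 ≥ -1, x1 − x5 ≥ 1, x5 − x2 ≥ 1.
Adding all 3 inequalities: the left sides telescope to 0, and the right sides sum to (-1) + 1 + 1 = 1. So 0 ≥ 1, which is false.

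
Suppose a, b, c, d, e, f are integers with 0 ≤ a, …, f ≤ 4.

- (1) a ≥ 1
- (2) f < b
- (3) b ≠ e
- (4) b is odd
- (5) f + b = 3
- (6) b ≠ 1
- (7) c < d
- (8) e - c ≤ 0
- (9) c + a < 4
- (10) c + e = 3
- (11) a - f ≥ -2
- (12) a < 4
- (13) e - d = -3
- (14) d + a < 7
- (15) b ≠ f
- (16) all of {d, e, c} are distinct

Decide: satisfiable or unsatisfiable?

Satisfiable

One satisfying assignment is a = 1, b = 3, c = 2, d = 4, e = 1, f = 0.
For the less obvious constraints — constraint 5: f + b = 3; constraint 8: e - c = -1; constraint 9: c + a = 3 — and the others hold by inspection.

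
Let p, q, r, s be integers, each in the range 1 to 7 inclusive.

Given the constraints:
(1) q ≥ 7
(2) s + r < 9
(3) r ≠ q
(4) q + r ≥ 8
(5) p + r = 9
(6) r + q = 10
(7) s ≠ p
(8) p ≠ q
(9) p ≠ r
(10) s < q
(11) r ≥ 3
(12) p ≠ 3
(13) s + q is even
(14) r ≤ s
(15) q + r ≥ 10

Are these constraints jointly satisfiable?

Try p = 6, q = 7, r = 3, s = 3.
Check constraint 2: s + r = 6; constraint 4: q + r = 10. The remaining constraints are straightforward to verify.

Satisfiable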